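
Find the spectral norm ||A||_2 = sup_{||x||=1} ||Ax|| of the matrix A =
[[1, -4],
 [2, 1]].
||A||_2 = sqrt((22 + sqrt(160))/2) ≈ 4.1623 (= sqrt(largest eigenvalue of A^T A))

||A||_2 = sigma_max(A) = sqrt(lambda_max(A^T A)). Form the symmetric matrix M = A^T A =
[[5, -2],
 [-2, 17]].
Its characteristic polynomial (trace, determinant of M give the coefficients) is
  p(λ) = det(λ I - M) = λ^2 - 22λ + 81.
For λ^2 - 22λ + 81 the discriminant is 160. It is nonnegative but not a perfect square, so the roots are real and irrational: λ = (22 ± sqrt(160))/2 ≈ 17.3246, 4.6754.
So the eigenvalues of A^T A are ≈ 4.6754, 17.3246 (all ≥ 0, as they must be for A^T A). The largest is λ_max = (22 + sqrt(160))/2 ≈ 17.3246, hence ||A||_2 = sqrt(λ_max) = sqrt((22 + sqrt(160))/2) ≈ 4.1623.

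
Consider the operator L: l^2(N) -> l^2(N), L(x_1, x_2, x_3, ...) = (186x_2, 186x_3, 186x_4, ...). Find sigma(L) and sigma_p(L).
sigma(L) = closed disk {z in C : |z| ≤ 186}; sigma_p(L) = open disk {z in C : |z| < 186}

Note L = 186·V where V is the unit left shift (V x)_k = x_{k+1}; so sigma(L) = 186·sigma(V) and ||L|| = 186||V||. ||L x||^2 = 34596sum_{k≥2} |x_k|^2 ≤ 34596||x||^2, with equality on {x : x_1 = 0}, so ||L|| = 186. For any lambda with |lambda| < 186, set r = lambda/186 (|r| < 1); the vector x = (1, r, r^2, ...) is in l^2 and satisfies L x = 186(r, r^2, ...) = lambda x, so lambda is an eigenvalue. On the boundary |lambda| = 186 the geometric series diverges, so no l^2 eigenvector exists, but these lambda lie in the approximate point spectrum. Hence sigma(L) is the closed disk of radius 186 and sigma_p(L) is the open disk.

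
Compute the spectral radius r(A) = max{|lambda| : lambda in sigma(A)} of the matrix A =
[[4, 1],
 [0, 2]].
r(A) = 4

The eigenvalues of A are the roots of its characteristic polynomial. With M = A (coefficients from the trace and determinant):
  p(λ) = det(λ I - M) = λ^2 - 6λ + 8.
For λ^2 - 6λ + 8 the discriminant is 4. It is a perfect square (2^2), so the roots are rational: λ = (6 ± 2)/2 = 4, 2.
Thus the eigenvalues (to 4 decimals) are 4 (modulus 4); 2 (modulus 2). The spectral radius is the largest modulus: r(A) = 4. (Cross-check: r(A) ≤ ||A||_2 ≈ 4.1594; equality holds whenever A is normal, though it can also hold for some non-normal A.)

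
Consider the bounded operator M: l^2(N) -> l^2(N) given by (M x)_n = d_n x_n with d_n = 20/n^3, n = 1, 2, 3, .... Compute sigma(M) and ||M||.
sigma(M) = {20/n^3 : n ≥ 1} ∪ {0}; ||M|| = 20

A bounded diagonal operator on l^2 with diagonal entries d_n has spectrum equal to the closure of {d_n : n ≥ 1}: every d_n is an eigenvalue (with eigenvector e_n), so {d_n} ⊂ sigma(M); the spectrum is closed, so its closure is too; and for lambda not in the closure, (M - lambda I) has bounded inverse (the diagonal entries 1/(d_n - lambda) are bounded). For our sequence d_n = 20/n^3, n = 1, 2, 3, ...:
  - {d_n} = {20/n^3 : n ≥ 1}; the only limit point is 0
  - closure = {20/n^3 : n ≥ 1} ∪ {0}
For the norm: a diagonal operator has ||M|| = sup_n |d_n|. Here d_n = 20/n^3 is positive and decreasing, so sup_n |d_n| = d_1 = 20. So ||M|| = 20.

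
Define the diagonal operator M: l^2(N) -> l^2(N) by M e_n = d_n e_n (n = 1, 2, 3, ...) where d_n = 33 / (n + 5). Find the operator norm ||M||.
||M|| = 11/2 (attained at n = 1)

For M diagonal, ||M|| = sup_n |d_n| = sup_n 33/(n + 5). This is positive and strictly decreasing in n, so the supremum is attained at n = 1: d_1 = 33/(1 + 5) = 11/2. Hence ||M|| = 11/2.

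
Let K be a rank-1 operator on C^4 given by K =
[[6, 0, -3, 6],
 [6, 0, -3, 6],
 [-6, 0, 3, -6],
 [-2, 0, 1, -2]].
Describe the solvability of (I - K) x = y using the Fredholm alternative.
(I - K) is invertible (det(I - K) = -6 ≠ 0), so for every y in C^4 the equation (I - K) x = y has a unique solution.

K has rank 1, so it is an outer product K = u v^T: every row of K is a multiple of one row vector. Reading off the entries, u = (3, 3, -3, -1) and v = (2, 0, -1, 2) (row i of K equals u_i·v^T). A rank-one matrix u v^T satisfies K u = u (v·u) and kills the (3)-dimensional subspace v^⊥, so its characteristic polynomial is lambda^3 (lambda - v·u) with v·u = tr K = 7. Hence the eigenvalues of I - K are 1 (multiplicity 3) and 1 - (7) = -6, so det(I - K) = -6. (Direct check: I - K =
[[-5, 0, 3, -6],
 [-6, 1, 3, -6],
 [6, 0, -2, 6],
 [2, 0, -1, 3]]
has determinant -6.) The finite-dimensional Fredholm alternative says: either (I - K) is invertible, or ker(I - K) ≠ {0} and then range(I - K) = ker((I - K)^*)^⊥, with dim ker(I - K) = dim ker((I - K)^*). Since det(I - K) ≠ 0, 1 is not an eigenvalue of K and ker(I - K) = {0}, so we are in the first case: for every y there is a unique x = (I - K)^(-1) y. Explicitly, by the Sherman–Morrison formula, (I - u v^T)^(-1) = I + u v^T/(1 - v·u), i.e. (I - K)^(-1) = I + K/(-6).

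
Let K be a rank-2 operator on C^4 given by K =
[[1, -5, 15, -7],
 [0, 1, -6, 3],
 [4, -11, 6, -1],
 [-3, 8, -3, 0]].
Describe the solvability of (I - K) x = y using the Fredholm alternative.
(I - K) is invertible (det(I - K) = -168 ≠ 0), so for every y in C^4 the equation (I - K) x = y has a unique solution.

K has rank 2 and factors as K = U V^T = u1 v1^T + u2 v2^T with u1 = (3, -1, 3, -2), v1 = (1, -3, 3, -1), u2 = (2, -1, -1, 1), v2 = (-1, 2, 3, -2) (multiplying out reproduces the displayed K). The nonzero eigenvalues of U V^T coincide with those of the 2 x 2 matrix G = V^T U = [[v1·u1, v1·u2], [v2·u1, v2·u2]] = [[17, 1], [8, -9]], and by the Sylvester determinant identity det(I_4 - U V^T) = det(I_2 - V^T U) = det([[-16, -1], [-8, 10]]) = (-16)(10) - (-1)(-8) = -168. (Direct check: I - K =
[[0, 5, -15, 7],
 [0, 0, 6, -3],
 [-4, 11, -5, 1],
 [3, -8, 3, 1]]
has determinant -168.) The finite-dimensional Fredholm alternative says: either (I - K) is invertible, or ker(I - K) ≠ {0} and then range(I - K) = ker((I - K)^*)^⊥, with dim ker(I - K) = dim ker((I - K)^*). Since det(I - K) ≠ 0, 1 is not an eigenvalue of K and ker(I - K) = {0}, so we are in the first case: for every y there is a unique x = (I - K)^(-1) y. (Explicitly, by the Woodbury identity, (I - U V^T)^(-1) = I + U (I_2 - G)^(-1) V^T.)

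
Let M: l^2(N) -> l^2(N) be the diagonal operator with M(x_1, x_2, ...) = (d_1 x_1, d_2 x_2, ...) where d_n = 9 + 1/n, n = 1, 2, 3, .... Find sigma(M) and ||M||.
sigma(M) = {9 + 1/n : n ≥ 1} ∪ {9}; ||M|| = 10

A bounded diagonal operator on l^2 with diagonal entries d_n has spectrum equal to the closure of {d_n : n ≥ 1}: every d_n is an eigenvalue (with eigenvector e_n), so {d_n} ⊂ sigma(M); the spectrum is closed, so its closure is too; and for lambda not in the closure, (M - lambda I) has bounded inverse (the diagonal entries 1/(d_n - lambda) are bounded). For our sequence d_n = 9 + 1/n, n = 1, 2, 3, ...:
  - {d_n} = {9 + 1/n : n ≥ 1}; the only limit point is 9
  - closure = {9 + 1/n : n ≥ 1} ∪ {9}
For the norm: a diagonal operator has ||M|| = sup_n |d_n|. Here d_n = 9 + 1/n is positive and decreasing, so sup_n |d_n| = d_1 = 9 + 1 = 10. So ||M|| = 10.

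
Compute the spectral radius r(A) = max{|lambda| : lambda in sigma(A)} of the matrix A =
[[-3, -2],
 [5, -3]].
r(A) = sqrt(19) ≈ 4.3589

The eigenvalues of A are the roots of its characteristic polynomial. With M = A (coefficients from the trace and determinant):
  p(λ) = det(λ I - M) = λ^2 + 6λ + 19.
For λ^2 + 6λ + 19 the discriminant is -40. It is negative, so the roots are the complex-conjugate pair λ = -3 ± (sqrt(40)/2) i ≈ -3 ± 3.1623i. For a conjugate pair the product of the roots equals the constant term, so |λ|^2 = 19 and |λ| = sqrt(19) ≈ 4.3589.
Thus the eigenvalues (to 4 decimals) are -3 ± 3.1623i (modulus 4.3589). The spectral radius is the largest modulus: r(A) = sqrt(19) ≈ 4.3589. (Cross-check: r(A) ≤ ||A||_2 ≈ 6.1098; equality holds whenever A is normal, though it can also hold for some non-normal A.)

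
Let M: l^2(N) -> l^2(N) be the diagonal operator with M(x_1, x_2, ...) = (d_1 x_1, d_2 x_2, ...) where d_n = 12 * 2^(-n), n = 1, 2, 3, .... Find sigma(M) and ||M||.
sigma(M) = {12 * 2^(-n) : n ≥ 1} ∪ {0}; ||M|| = 6

A bounded diagonal operator on l^2 with diagonal entries d_n has spectrum equal to the closure of {d_n : n ≥ 1}: every d_n is an eigenvalue (with eigenvector e_n), so {d_n} ⊂ sigma(M); the spectrum is closed, so its closure is too; and for lambda not in the closure, (M - lambda I) has bounded inverse (the diagonal entries 1/(d_n - lambda) are bounded). For our sequence d_n = 12 * 2^(-n), n = 1, 2, 3, ...:
  - {d_n} = {12 * 2^(-n) : n ≥ 1}; the only limit point is 0
  - closure = {12 * 2^(-n) : n ≥ 1} ∪ {0}
For the norm: a diagonal operator has ||M|| = sup_n |d_n|. Here d_n = 12 * 2^(-n) is positive and decreasing, so sup_n |d_n| = d_1 = 12/2 = 6. So ||M|| = 6.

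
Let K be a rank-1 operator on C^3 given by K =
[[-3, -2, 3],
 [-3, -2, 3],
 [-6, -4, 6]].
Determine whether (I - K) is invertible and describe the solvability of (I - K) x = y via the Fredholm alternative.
(I - K) is singular (det(I - K) = 0, i.e. 1 ∈ sigma(K)). (I - K) x = y is solvable iff y ⊥ ker((I - K)^*) = span{(-3, -2, 3)}, i.e. iff -3y_1 - 2y_2 + 3y_3 = 0. When solvable, the solutions are x = y + c·(1, 1, 2), c arbitrary (ker(I - K) = span{(1, 1, 2)}, dimension 1).

K has rank 1, so it is an outer product K = u v^T: every row of K is a multiple of one row vector. Reading off the entries, u = (1, 1, 2) and v = (-3, -2, 3) (row i of K equals u_i·v^T). A rank-one matrix u v^T satisfies K u = u (v·u) and kills the (2)-dimensional subspace v^⊥, so its characteristic polynomial is lambda^2 (lambda - v·u) with v·u = tr K = 1. Hence the eigenvalues of I - K are 1 (multiplicity 2) and 1 - (1) = 0, so det(I - K) = 0. (Direct check: I - K =
[[4, 2, -3],
 [3, 3, -3],
 [6, 4, -5]]
has determinant 0.) So 1 is an eigenvalue of K and (I - K) is not invertible. The finite-dimensional Fredholm alternative says: either (I - K) is invertible, or ker(I - K) ≠ {0} and then range(I - K) = ker((I - K)^*)^⊥, with dim ker(I - K) = dim ker((I - K)^*). We are in the second case, so we need both kernels. Kernel of I - K: (I - K) u = u - u (v·u) = u - u = 0, so ker(I - K) = span{u} = span{(1, 1, 2)} (it is exactly 1-dimensional because rank(I - K) = 2). Kernel of the adjoint: K is real, so (I - K)^* = I - K^T = I - v u^T, and (I - v u^T) v = v - v (u·v) = 0; hence ker((I - K)^*) = span{v} = span{(-3, -2, 3)}. Therefore (I - K) x = y is solvable iff <y, v> = 0, i.e. iff -3y_1 - 2y_2 + 3y_3 = 0. When this holds, K y = u (v·y) = 0, so (I - K) y = y and x = y is a particular solution; the full solution set is the line x = y + c·u = y + c·(1, 1, 2), c ∈ C.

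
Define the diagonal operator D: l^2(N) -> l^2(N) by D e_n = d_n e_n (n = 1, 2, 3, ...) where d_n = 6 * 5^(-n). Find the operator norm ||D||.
||D|| = 6/5 (attained at n = 1)

For D diagonal, ||D|| = sup_n |d_n|. The sequence d_n = 6 * 5^(-n) is positive and strictly decreasing (ratio 5^(-1) < 1), so the supremum is d_1 = 6/5. Hence ||D|| = 6/5.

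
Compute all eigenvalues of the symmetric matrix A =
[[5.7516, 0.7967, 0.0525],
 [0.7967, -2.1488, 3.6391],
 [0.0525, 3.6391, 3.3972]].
sigma(A) ≈ {-4, 5, 6}

A is real symmetric, so its spectrum consists of real eigenvalues. Expanding the characteristic polynomial of the displayed matrix gives
  det(λ I - A) = p(λ) = λ^3 + (-7)λ^2 + (-14)λ + (120).
Solving p(λ) = 0 yields eigenvalues ≈ -4, 5, 6. (A is shown rounded to 4 decimals, so these recover the underlying integer eigenvalues to within that precision.)
Verification: the trace of A = 7 equals the sum of eigenvalues 7, and det(A) ≈ -120.0008 matches the eigenvalue product -120.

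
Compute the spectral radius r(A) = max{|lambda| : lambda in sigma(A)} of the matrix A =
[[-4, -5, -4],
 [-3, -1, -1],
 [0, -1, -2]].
r(A) = 7

The eigenvalues of A are the roots of its characteristic polynomial. With M = A (coefficients from the trace, the sum of principal 2x2 minors, and det A):
  p(λ) = det(λ I - M) = λ^3 + 7λ^2 - 2λ - 14.
By the rational root theorem any rational root is an integer divisor of 14. Testing λ = -7: p(-7) = -343 + 343 + 14 - 14 = 0, so λ = -7 is a root. Dividing out (λ + 7) leaves p(λ) = (λ + 7)(λ^2 - 2). For λ^2 - 2 the discriminant is 8. It is nonnegative but not a perfect square, so the roots are real and irrational: λ = ± sqrt(8)/2 ≈ 1.4142, -1.4142.
Thus the eigenvalues (to 4 decimals) are 1.4142 (modulus 1.4142); -1.4142 (modulus 1.4142); -7 (modulus 7). The spectral radius is the largest modulus: r(A) = 7. (Cross-check: r(A) ≤ ||A||_2 ≈ 8.2413; equality holds whenever A is normal, though it can also hold for some non-normal A.)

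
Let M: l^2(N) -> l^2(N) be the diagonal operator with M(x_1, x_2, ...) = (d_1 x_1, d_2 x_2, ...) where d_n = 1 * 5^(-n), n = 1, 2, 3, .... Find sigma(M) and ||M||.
sigma(M) = {1 * 5^(-n) : n ≥ 1} ∪ {0}; ||M|| = 1/5

A bounded diagonal operator on l^2 with diagonal entries d_n has spectrum equal to the closure of {d_n : n ≥ 1}: every d_n is an eigenvalue (with eigenvector e_n), so {d_n} ⊂ sigma(M); the spectrum is closed, so its closure is too; and for lambda not in the closure, (M - lambda I) has bounded inverse (the diagonal entries 1/(d_n - lambda) are bounded). For our sequence d_n = 1 * 5^(-n), n = 1, 2, 3, ...:
  - {d_n} = {1 * 5^(-n) : n ≥ 1}; the only limit point is 0
  - closure = {1 * 5^(-n) : n ≥ 1} ∪ {0}
For the norm: a diagonal operator has ||M|| = sup_n |d_n|. Here d_n = 1 * 5^(-n) is positive and decreasing, so sup_n |d_n| = d_1 = 1/5. So ||M|| = 1/5.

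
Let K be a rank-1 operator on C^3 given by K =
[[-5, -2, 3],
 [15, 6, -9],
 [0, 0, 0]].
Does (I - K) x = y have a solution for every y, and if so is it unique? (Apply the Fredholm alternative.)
(I - K) is singular (det(I - K) = 0, i.e. 1 ∈ sigma(K)). (I - K) x = y is solvable iff y ⊥ ker((I - K)^*) = span{(-5, -2, 3)}, i.e. iff -5y_1 - 2y_2 + 3y_3 = 0. When solvable, the solutions are x = y + c·(1, -3, 0), c arbitrary (ker(I - K) = span{(1, -3, 0)}, dimension 1).

K has rank 1, so it is an outer product K = u v^T: every row of K is a multiple of one row vector. Reading off the entries, u = (1, -3, 0) and v = (-5, -2, 3) (row i of K equals u_i·v^T). A rank-one matrix u v^T satisfies K u = u (v·u) and kills the (2)-dimensional subspace v^⊥, so its characteristic polynomial is lambda^2 (lambda - v·u) with v·u = tr K = 1. Hence the eigenvalues of I - K are 1 (multiplicity 2) and 1 - (1) = 0, so det(I - K) = 0. (Direct check: I - K =
[[6, 2, -3],
 [-15, -5, 9],
 [0, 0, 1]]
has determinant 0.) So 1 is an eigenvalue of K and (I - K) is not invertible. The finite-dimensional Fredholm alternative says: either (I - K) is invertible, or ker(I - K) ≠ {0} and then range(I - K) = ker((I - K)^*)^⊥, with dim ker(I - K) = dim ker((I - K)^*). We are in the second case, so we need both kernels. Kernel of I - K: (I - K) u = u - u (v·u) = u - u = 0, so ker(I - K) = span{u} = span{(1, -3, 0)} (it is exactly 1-dimensional because rank(I - K) = 2). Kernel of the adjoint: K is real, so (I - K)^* = I - K^T = I - v u^T, and (I - v u^T) v = v - v (u·v) = 0; hence ker((I - K)^*) = span{v} = span{(-5, -2, 3)}. Therefore (I - K) x = y is solvable iff <y, v> = 0, i.e. iff -5y_1 - 2y_2 + 3y_3 = 0. When this holds, K y = u (v·y) = 0, so (I - K) y = y and x = y is a particular solution; the full solution set is the line x = y + c·u = y + c·(1, -3, 0), c ∈ C.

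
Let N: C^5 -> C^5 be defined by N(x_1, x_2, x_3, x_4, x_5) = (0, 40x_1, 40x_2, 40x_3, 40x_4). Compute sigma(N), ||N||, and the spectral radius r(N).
sigma(N) = {0}; ||N|| = 40; r(N) = 0. (N is nilpotent with N^5 = 0.)

On C^5, N is a strictly lower-triangular matrix with 40 on the subdiagonal and zeros elsewhere, so its characteristic polynomial is lambda^5 and every eigenvalue is 0: sigma(N) = {0}. For the operator norm, N e_i = 40e_{i+1} for i = 1, ..., 4 and N e_5 = 0, so the singular values of N are 40 (with multiplicity 4) and 0; hence ||N|| = 40. The spectral radius r(N) = max|lambda| = 0. Note ||N|| > r(N) — characteristic of non-normal nilpotent operators. Indeed N^5 = 0.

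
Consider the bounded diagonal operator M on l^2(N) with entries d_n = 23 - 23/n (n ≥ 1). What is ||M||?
||M|| = 23

For a diagonal operator on l^2 with entries d_n, ||M|| = sup_n |d_n|. Here d_1 = 0, d_2 = 23/2, ..., and d_n = 23 - 23/n increases monotonically toward 23. All terms lie in [0, 23), so |d_n| = d_n and the supremum is the limit 23, which is not attained by any individual d_n. Hence ||M|| = 23.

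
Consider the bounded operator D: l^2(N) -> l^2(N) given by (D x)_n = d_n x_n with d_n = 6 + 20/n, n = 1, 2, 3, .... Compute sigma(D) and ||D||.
sigma(D) = {6 + 20/n : n ≥ 1} ∪ {6}; ||D|| = 26

A bounded diagonal operator on l^2 with diagonal entries d_n has spectrum equal to the closure of {d_n : n ≥ 1}: every d_n is an eigenvalue (with eigenvector e_n), so {d_n} ⊂ sigma(D); the spectrum is closed, so its closure is too; and for lambda not in the closure, (D - lambda I) has bounded inverse (the diagonal entries 1/(d_n - lambda) are bounded). For our sequence d_n = 6 + 20/n, n = 1, 2, 3, ...:
  - {d_n} = {6 + 20/n : n ≥ 1}; the only limit point is 6
  - closure = {6 + 20/n : n ≥ 1} ∪ {6}
For the norm: a diagonal operator has ||D|| = sup_n |d_n|. Here d_n = 6 + 20/n is positive and decreasing, so sup_n |d_n| = d_1 = 6 + 20 = 26. So ||D|| = 26.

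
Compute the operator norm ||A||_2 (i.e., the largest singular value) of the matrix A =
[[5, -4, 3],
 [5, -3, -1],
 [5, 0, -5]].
||A||_2 ≈ 9.7213 (= sqrt(largest eigenvalue of A^T A))

||A||_2 = sigma_max(A) = sqrt(lambda_max(A^T A)). Form the symmetric matrix M = A^T A =
[[75, -35, -15],
 [-35, 25, -9],
 [-15, -9, 35]].
Its characteristic polynomial (trace, sum of principal 2x2 minors, determinant of M give the coefficients) is
  p(λ) = det(λ I - M) = λ^3 - 135λ^2 + 3844λ - 1600.
No integer candidate from the rational root theorem (±divisors of 1600) is a root, so the roots are irrational. The cubic discriminant is Δ = 41227733264 > 0, so there are three distinct real roots. p(0) = -1600 and p(1) = 2110 have opposite signs, so a root lies in (0, 1); Newton's method refines it to λ ≈ 0.4225. p(40) = 160 and p(41) = -2010 have opposite signs, so a root lies in (40, 41); Newton's method refines it to λ ≈ 40.0742. p(94) = -2540 and p(95) = 2580 have opposite signs, so a root lies in (94, 95); Newton's method refines it to λ ≈ 94.5033. Check (Vieta): the three roots sum to 135, matching tr M = 135.
So the eigenvalues of A^T A are ≈ 0.4225, 40.0742, 94.5033 (all ≥ 0, as they must be for A^T A). The largest is λ_max ≈ 94.5033, hence ||A||_2 = sqrt(λ_max) ≈ 9.7213.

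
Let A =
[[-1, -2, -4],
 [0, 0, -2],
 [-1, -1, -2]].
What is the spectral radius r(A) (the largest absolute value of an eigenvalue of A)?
r(A) ≈ 4.0958

The eigenvalues of A are the roots of its characteristic polynomial. With M = A (coefficients from the trace, the sum of principal 2x2 minors, and det A):
  p(λ) = det(λ I - M) = λ^3 + 3λ^2 - 4λ + 2.
No integer candidate from the rational root theorem (±divisors of 2) is a root, so the roots are irrational. The cubic discriminant is Δ = -356 < 0, so there is one real root and a complex-conjugate pair. p(-5) = -28 and p(-4) = 2 have opposite signs, so a root lies in (-5, -4); Newton's method refines it to λ ≈ -4.0958. Dividing out (λ - (-4.0958)) leaves approximately λ^2 - 1.0958λ + 0.4883. For λ^2 - 1.0958λ + 0.4883 the discriminant is -0.7524. It is negative, so the remaining roots are the complex-conjugate pair λ ≈ 0.5479 ± 0.4337i. Their product equals the constant term, so |λ|^2 ≈ 0.4883 and |λ| ≈ 0.6988.
Thus the eigenvalues (to 4 decimals) are -4.0958 (modulus 4.0958); 0.5479 ± 0.4337i (modulus 0.6988). The spectral radius is the largest modulus: r(A) ≈ 4.0958. (Cross-check: r(A) ≤ ||A||_2 ≈ 5.4682; equality holds whenever A is normal, though it can also hold for some non-normal A.)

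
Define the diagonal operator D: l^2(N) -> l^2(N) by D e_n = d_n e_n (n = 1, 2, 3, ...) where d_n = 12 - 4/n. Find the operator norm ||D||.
||D|| = 12

For a diagonal operator on l^2 with entries d_n, ||D|| = sup_n |d_n|. Here d_1 = 8, d_2 = 10, ..., and d_n = 12 - 4/n increases monotonically toward 12. All terms lie in [8, 12), so |d_n| = d_n and the supremum is the limit 12, which is not attained by any individual d_n. Hence ||D|| = 12.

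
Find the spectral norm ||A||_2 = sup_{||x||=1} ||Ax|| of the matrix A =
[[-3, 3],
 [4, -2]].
||A||_2 = sqrt((38 + sqrt(1300))/2) ≈ 6.085 (= sqrt(largest eigenvalue of A^T A))

||A||_2 = sigma_max(A) = sqrt(lambda_max(A^T A)). Form the symmetric matrix M = A^T A =
[[25, -17],
 [-17, 13]].
Its characteristic polynomial (trace, determinant of M give the coefficients) is
  p(λ) = det(λ I - M) = λ^2 - 38λ + 36.
For λ^2 - 38λ + 36 the discriminant is 1300. It is nonnegative but not a perfect square, so the roots are real and irrational: λ = (38 ± sqrt(1300))/2 ≈ 37.0278, 0.9722.
So the eigenvalues of A^T A are ≈ 0.9722, 37.0278 (all ≥ 0, as they must be for A^T A). The largest is λ_max = (38 + sqrt(1300))/2 ≈ 37.0278, hence ||A||_2 = sqrt(λ_max) = sqrt((38 + sqrt(1300))/2) ≈ 6.085.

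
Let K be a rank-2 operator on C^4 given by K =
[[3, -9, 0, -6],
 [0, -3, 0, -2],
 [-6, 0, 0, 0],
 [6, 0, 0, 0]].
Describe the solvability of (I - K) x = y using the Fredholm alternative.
(I - K) is invertible (det(I - K) = 28 ≠ 0), so for every y in C^4 the equation (I - K) x = y has a unique solution.

K has rank 2 and factors as K = U V^T = u1 v1^T + u2 v2^T with u1 = (-3, -1, 0, 0), v1 = (-3, 3, 0, 2), u2 = (-2, -1, -2, 2), v2 = (3, 0, 0, 0) (multiplying out reproduces the displayed K). The nonzero eigenvalues of U V^T coincide with those of the 2 x 2 matrix G = V^T U = [[v1·u1, v1·u2], [v2·u1, v2·u2]] = [[6, 7], [-9, -6]], and by the Sylvester determinant identity det(I_4 - U V^T) = det(I_2 - V^T U) = det([[-5, -7], [9, 7]]) = (-5)(7) - (-7)(9) = 28. (Direct check: I - K =
[[-2, 9, 0, 6],
 [0, 4, 0, 2],
 [6, 0, 1, 0],
 [-6, 0, 0, 1]]
has determinant 28.) The finite-dimensional Fredholm alternative says: either (I - K) is invertible, or ker(I - K) ≠ {0} and then range(I - K) = ker((I - K)^*)^⊥, with dim ker(I - K) = dim ker((I - K)^*). Since det(I - K) ≠ 0, 1 is not an eigenvalue of K and ker(I - K) = {0}, so we are in the first case: for every y there is a unique x = (I - K)^(-1) y. (Explicitly, by the Woodbury identity, (I - U V^T)^(-1) = I + U (I_2 - G)^(-1) V^T.)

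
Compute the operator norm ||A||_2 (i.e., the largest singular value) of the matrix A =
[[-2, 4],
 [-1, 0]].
||A||_2 = sqrt((21 + sqrt(377))/2) ≈ 4.4954 (= sqrt(largest eigenvalue of A^T A))

||A||_2 = sigma_max(A) = sqrt(lambda_max(A^T A)). Form the symmetric matrix M = A^T A =
[[5, -8],
 [-8, 16]].
Its characteristic polynomial (trace, determinant of M give the coefficients) is
  p(λ) = det(λ I - M) = λ^2 - 21λ + 16.
For λ^2 - 21λ + 16 the discriminant is 377. It is nonnegative but not a perfect square, so the roots are real and irrational: λ = (21 ± sqrt(377))/2 ≈ 20.2082, 0.7918.
So the eigenvalues of A^T A are ≈ 0.7918, 20.2082 (all ≥ 0, as they must be for A^T A). The largest is λ_max = (21 + sqrt(377))/2 ≈ 20.2082, hence ||A||_2 = sqrt(λ_max) = sqrt((21 + sqrt(377))/2) ≈ 4.4954.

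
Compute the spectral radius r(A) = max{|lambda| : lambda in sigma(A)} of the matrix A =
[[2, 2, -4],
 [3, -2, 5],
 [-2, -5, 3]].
r(A) ≈ 4.8195

The eigenvalues of A are the roots of its characteristic polynomial. With M = A (coefficients from the trace, the sum of principal 2x2 minors, and det A):
  p(λ) = det(λ I - M) = λ^3 - 3λ^2 + 7λ - 76.
No integer candidate from the rational root theorem (±divisors of 76) is a root, so the roots are irrational. The cubic discriminant is Δ = -136363 < 0, so there is one real root and a complex-conjugate pair. p(4) = -32 and p(5) = 9 have opposite signs, so a root lies in (4, 5); Newton's method refines it to λ ≈ 4.8195. Dividing out (λ - (4.8195)) leaves approximately λ^2 + 1.8195λ + 15.7692. For λ^2 + 1.8195λ + 15.7692 the discriminant is -59.7662. It is negative, so the remaining roots are the complex-conjugate pair λ ≈ -0.9098 ± 3.8654i. Their product equals the constant term, so |λ|^2 ≈ 15.7692 and |λ| ≈ 3.971.
Thus the eigenvalues (to 4 decimals) are 4.8195 (modulus 4.8195); -0.9098 ± 3.8654i (modulus 3.971). The spectral radius is the largest modulus: r(A) ≈ 4.8195. (Cross-check: r(A) ≤ ||A||_2 ≈ 8.7102; equality holds whenever A is normal, though it can also hold for some non-normal A.)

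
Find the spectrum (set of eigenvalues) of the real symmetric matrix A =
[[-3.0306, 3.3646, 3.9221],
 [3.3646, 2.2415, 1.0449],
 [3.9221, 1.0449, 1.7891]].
sigma(A) ≈ {-6, 1, 6}

A is real symmetric, so its spectrum consists of real eigenvalues. Expanding the characteristic polynomial of the displayed matrix gives
  det(λ I - A) = p(λ) = λ^3 + (-1)λ^2 + (-36)λ + (36.0013).
Solving p(λ) = 0 yields eigenvalues ≈ -6, 1, 6. (A is shown rounded to 4 decimals, so these recover the underlying integer eigenvalues to within that precision.)
Verification: the trace of A = 1 equals the sum of eigenvalues 1, and det(A) ≈ -36.0013 matches the eigenvalue product -36.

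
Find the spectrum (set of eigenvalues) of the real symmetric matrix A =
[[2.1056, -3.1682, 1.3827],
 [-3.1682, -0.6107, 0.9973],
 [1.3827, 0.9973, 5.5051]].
sigma(A) ≈ {-3, 4, 6}

A is real symmetric, so its spectrum consists of real eigenvalues. Expanding the characteristic polynomial of the displayed matrix gives
  det(λ I - A) = p(λ) = λ^3 + (-7)λ^2 + (-6)λ + (72).
Solving p(λ) = 0 yields eigenvalues ≈ -3, 4, 6. (A is shown rounded to 4 decimals, so these recover the underlying integer eigenvalues to within that precision.)
Verification: the trace of A = 7 equals the sum of eigenvalues 7, and det(A) ≈ -72.0007 matches the eigenvalue product -72.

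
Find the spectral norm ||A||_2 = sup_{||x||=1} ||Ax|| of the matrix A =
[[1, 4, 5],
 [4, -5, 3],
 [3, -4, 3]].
||A||_2 ≈ 9.1531 (= sqrt(largest eigenvalue of A^T A))

||A||_2 = sigma_max(A) = sqrt(lambda_max(A^T A)). Form the symmetric matrix M = A^T A =
[[26, -28, 26],
 [-28, 57, -7],
 [26, -7, 43]].
Its characteristic polynomial (trace, sum of principal 2x2 minors, determinant of M give the coefficients) is
  p(λ) = det(λ I - M) = λ^3 - 126λ^2 + 3542λ - 400.
No integer candidate from the rational root theorem (±divisors of 400) is a root, so the roots are irrational. The cubic discriminant is Δ = 21436545712 > 0, so there are three distinct real roots. p(0) = -400 and p(1) = 3017 have opposite signs, so a root lies in (0, 1); Newton's method refines it to λ ≈ 0.1134. p(42) = 188 and p(43) = -1561 have opposite signs, so a root lies in (42, 43); Newton's method refines it to λ ≈ 42.1074. p(83) = -2641 and p(84) = 776 have opposite signs, so a root lies in (83, 84); Newton's method refines it to λ ≈ 83.7792. Check (Vieta): the three roots sum to 126, matching tr M = 126.
So the eigenvalues of A^T A are ≈ 0.1134, 42.1074, 83.7792 (all ≥ 0, as they must be for A^T A). The largest is λ_max ≈ 83.7792, hence ||A||_2 = sqrt(λ_max) ≈ 9.1531.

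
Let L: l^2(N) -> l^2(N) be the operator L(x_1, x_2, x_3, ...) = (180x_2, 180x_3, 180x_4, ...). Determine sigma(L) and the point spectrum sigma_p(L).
sigma(L) = closed disk {z in C : |z| ≤ 180}; sigma_p(L) = open disk {z in C : |z| < 180}

Note L = 180·V where V is the unit left shift (V x)_k = x_{k+1}; so sigma(L) = 180·sigma(V) and ||L|| = 180||V||. ||L x||^2 = 32400sum_{k≥2} |x_k|^2 ≤ 32400||x||^2, with equality on {x : x_1 = 0}, so ||L|| = 180. For any lambda with |lambda| < 180, set r = lambda/180 (|r| < 1); the vector x = (1, r, r^2, ...) is in l^2 and satisfies L x = 180(r, r^2, ...) = lambda x, so lambda is an eigenvalue. On the boundary |lambda| = 180 the geometric series diverges, so no l^2 eigenvector exists, but these lambda lie in the approximate point spectrum. Hence sigma(L) is the closed disk of radius 180 and sigma_p(L) is the open disk.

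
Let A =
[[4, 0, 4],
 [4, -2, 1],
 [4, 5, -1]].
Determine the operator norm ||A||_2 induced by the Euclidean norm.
||A||_2 ≈ 7.5862 (= sqrt(largest eigenvalue of A^T A))

||A||_2 = sigma_max(A) = sqrt(lambda_max(A^T A)). Form the symmetric matrix M = A^T A =
[[48, 12, 16],
 [12, 29, -7],
 [16, -7, 18]].
Its characteristic polynomial (trace, sum of principal 2x2 minors, determinant of M give the coefficients) is
  p(λ) = det(λ I - M) = λ^3 - 95λ^2 + 2329λ - 10000.
No integer candidate from the rational root theorem (±divisors of 10000) is a root, so the roots are irrational. The cubic discriminant is Δ = 1252445869 > 0, so there are three distinct real roots. p(5) = -605 and p(6) = 770 have opposite signs, so a root lies in (5, 6); Newton's method refines it to λ ≈ 5.426. p(32) = 16 and p(33) = -661 have opposite signs, so a root lies in (32, 33); Newton's method refines it to λ ≈ 32.0236. p(57) = -709 and p(58) = 614 have opposite signs, so a root lies in (57, 58); Newton's method refines it to λ ≈ 57.5504. Check (Vieta): the three roots sum to 95, matching tr M = 95.
So the eigenvalues of A^T A are ≈ 5.426, 32.0236, 57.5504 (all ≥ 0, as they must be for A^T A). The largest is λ_max ≈ 57.5504, hence ||A||_2 = sqrt(λ_max) ≈ 7.5862.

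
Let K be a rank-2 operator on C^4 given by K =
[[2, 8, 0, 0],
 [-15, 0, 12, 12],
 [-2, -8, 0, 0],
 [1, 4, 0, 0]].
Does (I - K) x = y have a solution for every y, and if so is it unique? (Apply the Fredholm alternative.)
(I - K) is invertible (det(I - K) = 167 ≠ 0), so for every y in C^4 the equation (I - K) x = y has a unique solution.

K has rank 2 and factors as K = U V^T = u1 v1^T + u2 v2^T with u1 = (-2, 3, 2, -1), v1 = (-3, -2, 2, 2), u2 = (-2, -3, 2, -1), v2 = (2, -2, -2, -2) (multiplying out reproduces the displayed K). The nonzero eigenvalues of U V^T coincide with those of the 2 x 2 matrix G = V^T U = [[v1·u1, v1·u2], [v2·u1, v2·u2]] = [[2, 14], [-12, 0]], and by the Sylvester determinant identity det(I_4 - U V^T) = det(I_2 - V^T U) = det([[-1, -14], [12, 1]]) = (-1)(1) - (-14)(12) = 167. (Direct check: I - K =
[[-1, -8, 0, 0],
 [15, 1, -12, -12],
 [2, 8, 1, 0],
 [-1, -4, 0, 1]]
has determinant 167.) The finite-dimensional Fredholm alternative says: either (I - K) is invertible, or ker(I - K) ≠ {0} and then range(I - K) = ker((I - K)^*)^⊥, with dim ker(I - K) = dim ker((I - K)^*). Since det(I - K) ≠ 0, 1 is not an eigenvalue of K and ker(I - K) = {0}, so we are in the first case: for every y there is a unique x = (I - K)^(-1) y. (Explicitly, by the Woodbury identity, (I - U V^T)^(-1) = I + U (I_2 - G)^(-1) V^T.)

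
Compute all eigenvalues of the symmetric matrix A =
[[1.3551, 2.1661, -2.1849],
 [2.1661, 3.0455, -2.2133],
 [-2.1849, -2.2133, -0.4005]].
sigma(A) ≈ {-2, 0, 6}

A is real symmetric, so its spectrum consists of real eigenvalues. Expanding the characteristic polynomial of the displayed matrix gives
  det(λ I - A) = p(λ) = λ^3 + (-4)λ^2 + (-12)λ + (0).
Solving p(λ) = 0 yields eigenvalues ≈ -2, 0, 6. (A is shown rounded to 4 decimals, so these recover the underlying integer eigenvalues to within that precision.)
Verification: the trace of A = 4 equals the sum of eigenvalues 4, and det(A) ≈ -0.0007 matches the eigenvalue product 0.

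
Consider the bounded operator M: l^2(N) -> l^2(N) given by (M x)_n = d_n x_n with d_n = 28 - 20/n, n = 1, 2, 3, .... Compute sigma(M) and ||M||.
sigma(M) = {28 - 20/n : n ≥ 1} ∪ {28}; ||M|| = 28

A bounded diagonal operator on l^2 with diagonal entries d_n has spectrum equal to the closure of {d_n : n ≥ 1}: every d_n is an eigenvalue (with eigenvector e_n), so {d_n} ⊂ sigma(M); the spectrum is closed, so its closure is too; and for lambda not in the closure, (M - lambda I) has bounded inverse (the diagonal entries 1/(d_n - lambda) are bounded). For our sequence d_n = 28 - 20/n, n = 1, 2, 3, ...:
  - {d_n} = {28 - 20/n : n ≥ 1}; the only limit point is 28
  - closure = {28 - 20/n : n ≥ 1} ∪ {28}
For the norm: a diagonal operator has ||M|| = sup_n |d_n|. Here d_n = 28 - 20/n increases monotonically from d_1 = 8 toward 28, with all terms in [8, 28); so sup_n |d_n| = 28 (the supremum is the limit, not attained). So ||M|| = 28.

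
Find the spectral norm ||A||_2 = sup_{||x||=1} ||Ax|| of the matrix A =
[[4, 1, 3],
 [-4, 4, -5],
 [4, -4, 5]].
||A||_2 = sqrt((140 + sqrt(13576))/2) ≈ 11.3251 (= sqrt(largest eigenvalue of A^T A))

||A||_2 = sigma_max(A) = sqrt(lambda_max(A^T A)). Form the symmetric matrix M = A^T A =
[[48, -28, 52],
 [-28, 33, -37],
 [52, -37, 59]].
Its characteristic polynomial (trace, sum of principal 2x2 minors, determinant of M give the coefficients) is
  p(λ) = det(λ I - M) = λ^3 - 140λ^2 + 1506λ.
The constant term is 0, so λ = 0 is a root. Dividing out λ leaves p(λ) = λ(λ^2 - 140λ + 1506). For λ^2 - 140λ + 1506 the discriminant is 13576. It is nonnegative but not a perfect square, so the roots are real and irrational: λ = (140 ± sqrt(13576))/2 ≈ 128.258, 11.742.
So the eigenvalues of A^T A are ≈ 0, 11.742, 128.258 (all ≥ 0, as they must be for A^T A). The largest is λ_max = (140 + sqrt(13576))/2 ≈ 128.258, hence ||A||_2 = sqrt(λ_max) = sqrt((140 + sqrt(13576))/2) ≈ 11.3251.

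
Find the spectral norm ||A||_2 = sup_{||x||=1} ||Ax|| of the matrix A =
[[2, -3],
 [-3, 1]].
||A||_2 = sqrt((23 + sqrt(333))/2) ≈ 4.5414 (= sqrt(largest eigenvalue of A^T A))

||A||_2 = sigma_max(A) = sqrt(lambda_max(A^T A)). Form the symmetric matrix M = A^T A =
[[13, -9],
 [-9, 10]].
Its characteristic polynomial (trace, determinant of M give the coefficients) is
  p(λ) = det(λ I - M) = λ^2 - 23λ + 49.
For λ^2 - 23λ + 49 the discriminant is 333. It is nonnegative but not a perfect square, so the roots are real and irrational: λ = (23 ± sqrt(333))/2 ≈ 20.6241, 2.3759.
So the eigenvalues of A^T A are ≈ 2.3759, 20.6241 (all ≥ 0, as they must be for A^T A). The largest is λ_max = (23 + sqrt(333))/2 ≈ 20.6241, hence ||A||_2 = sqrt(λ_max) = sqrt((23 + sqrt(333))/2) ≈ 4.5414.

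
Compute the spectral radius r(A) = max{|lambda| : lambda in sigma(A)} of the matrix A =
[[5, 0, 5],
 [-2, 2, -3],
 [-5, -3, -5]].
r(A) ≈ 3.35

The eigenvalues of A are the roots of its characteristic polynomial. With M = A (coefficients from the trace, the sum of principal 2x2 minors, and det A):
  p(λ) = det(λ I - M) = λ^3 - 2λ^2 - 9λ + 15.
No integer candidate from the rational root theorem (±divisors of 15) is a root, so the roots are irrational. The cubic discriminant is Δ = 2505 > 0, so there are three distinct real roots. p(-3) = -3 and p(-2) = 17 have opposite signs, so a root lies in (-3, -2); Newton's method refines it to λ ≈ -2.8961. p(1) = 5 and p(2) = -3 have opposite signs, so a root lies in (1, 2); Newton's method refines it to λ ≈ 1.5461. p(3) = -3 and p(4) = 11 have opposite signs, so a root lies in (3, 4); Newton's method refines it to λ ≈ 3.35. Check (Vieta): the three roots sum to 2, matching tr M = 2.
Thus the eigenvalues (to 4 decimals) are -2.8961 (modulus 2.8961); 1.5461 (modulus 1.5461); 3.35 (modulus 3.35). The spectral radius is the largest modulus: r(A) ≈ 3.35. (Cross-check: r(A) ≤ ||A||_2 ≈ 10.7012; equality holds whenever A is normal, though it can also hold for some non-normal A.)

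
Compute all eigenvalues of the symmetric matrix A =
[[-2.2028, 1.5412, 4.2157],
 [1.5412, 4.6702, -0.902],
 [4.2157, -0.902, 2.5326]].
sigma(A) ≈ {-5, 5} (5 with multiplicity 2)

A is real symmetric, so its spectrum consists of real eigenvalues. Expanding the characteristic polynomial of the displayed matrix gives
  det(λ I - A) = p(λ) = λ^3 + (-5)λ^2 + (-25)λ + (124.998).
Solving p(λ) = 0 yields eigenvalues ≈ -5, 5, 5. (A is shown rounded to 4 decimals, so these recover the underlying integer eigenvalues to within that precision.)
Verification: the trace of A = 5 equals the sum of eigenvalues 5, and det(A) ≈ -124.9980 matches the eigenvalue product -125.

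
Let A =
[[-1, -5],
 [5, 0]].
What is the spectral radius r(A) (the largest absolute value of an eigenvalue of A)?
r(A) = 5

The eigenvalues of A are the roots of its characteristic polynomial. With M = A (coefficients from the trace and determinant):
  p(λ) = det(λ I - M) = λ^2 + λ + 25.
For λ^2 + λ + 25 the discriminant is -99. It is negative, so the roots are the complex-conjugate pair λ = -1/2 ± (sqrt(99)/2) i ≈ -0.5 ± 4.9749i. For a conjugate pair the product of the roots equals the constant term, so |λ|^2 = 25 and |λ| = sqrt(25) = 5.
Thus the eigenvalues (to 4 decimals) are -0.5 ± 4.9749i (modulus 5). The spectral radius is the largest modulus: r(A) = 5. (Cross-check: r(A) ≤ ||A||_2 ≈ 5.5249; equality holds whenever A is normal, though it can also hold for some non-normal A.)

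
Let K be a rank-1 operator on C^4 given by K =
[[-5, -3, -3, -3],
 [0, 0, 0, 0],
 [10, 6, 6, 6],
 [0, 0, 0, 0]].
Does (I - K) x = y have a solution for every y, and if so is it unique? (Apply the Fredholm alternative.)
(I - K) is singular (det(I - K) = 0, i.e. 1 ∈ sigma(K)). (I - K) x = y is solvable iff y ⊥ ker((I - K)^*) = span{(-5, -3, -3, -3)}, i.e. iff -5y_1 - 3y_2 - 3y_3 - 3y_4 = 0. When solvable, the solutions are x = y + c·(1, 0, -2, 0), c arbitrary (ker(I - K) = span{(1, 0, -2, 0)}, dimension 1).

K has rank 1, so it is an outer product K = u v^T: every row of K is a multiple of one row vector. Reading off the entries, u = (1, 0, -2, 0) and v = (-5, -3, -3, -3) (row i of K equals u_i·v^T). A rank-one matrix u v^T satisfies K u = u (v·u) and kills the (3)-dimensional subspace v^⊥, so its characteristic polynomial is lambda^3 (lambda - v·u) with v·u = tr K = 1. Hence the eigenvalues of I - K are 1 (multiplicity 3) and 1 - (1) = 0, so det(I - K) = 0. (Direct check: I - K =
[[6, 3, 3, 3],
 [0, 1, 0, 0],
 [-10, -6, -5, -6],
 [0, 0, 0, 1]]
has determinant 0.) So 1 is an eigenvalue of K and (I - K) is not invertible. The finite-dimensional Fredholm alternative says: either (I - K) is invertible, or ker(I - K) ≠ {0} and then range(I - K) = ker((I - K)^*)^⊥, with dim ker(I - K) = dim ker((I - K)^*). We are in the second case, so we need both kernels. Kernel of I - K: (I - K) u = u - u (v·u) = u - u = 0, so ker(I - K) = span{u} = span{(1, 0, -2, 0)} (it is exactly 1-dimensional because rank(I - K) = 3). Kernel of the adjoint: K is real, so (I - K)^* = I - K^T = I - v u^T, and (I - v u^T) v = v - v (u·v) = 0; hence ker((I - K)^*) = span{v} = span{(-5, -3, -3, -3)}. Therefore (I - K) x = y is solvable iff <y, v> = 0, i.e. iff -5y_1 - 3y_2 - 3y_3 - 3y_4 = 0. When this holds, K y = u (v·y) = 0, so (I - K) y = y and x = y is a particular solution; the full solution set is the line x = y + c·u = y + c·(1, 0, -2, 0), c ∈ C.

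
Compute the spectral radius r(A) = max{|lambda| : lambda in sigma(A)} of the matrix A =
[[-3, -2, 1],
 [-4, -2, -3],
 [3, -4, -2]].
r(A) ≈ 5.8719

The eigenvalues of A are the roots of its characteristic polynomial. With M = A (coefficients from the trace, the sum of principal 2x2 minors, and det A):
  p(λ) = det(λ I - M) = λ^3 + 7λ^2 - 7λ - 80.
No integer candidate from the rational root theorem (±divisors of 80) is a root, so the roots are irrational. The cubic discriminant is Δ = 11293 > 0, so there are three distinct real roots. p(-6) = -2 and p(-5) = 5 have opposite signs, so a root lies in (-6, -5); Newton's method refines it to λ ≈ -5.8719. p(-5) = 5 and p(-4) = -4 have opposite signs, so a root lies in (-5, -4); Newton's method refines it to λ ≈ -4.298. p(3) = -11 and p(4) = 68 have opposite signs, so a root lies in (3, 4); Newton's method refines it to λ ≈ 3.1699. Check (Vieta): the three roots sum to -7, matching tr M = -7.
Thus the eigenvalues (to 4 decimals) are -5.8719 (modulus 5.8719); -4.298 (modulus 4.298); 3.1699 (modulus 3.1699). The spectral radius is the largest modulus: r(A) ≈ 5.8719. (Cross-check: r(A) ≤ ||A||_2 ≈ 6.0428; equality holds whenever A is normal, though it can also hold for some non-normal A.)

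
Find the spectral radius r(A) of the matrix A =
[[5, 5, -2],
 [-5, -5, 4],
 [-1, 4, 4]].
r(A) ≈ 5.6198

The eigenvalues of A are the roots of its characteristic polynomial. With M = A (coefficients from the trace, the sum of principal 2x2 minors, and det A):
  p(λ) = det(λ I - M) = λ^3 - 4λ^2 - 18λ + 50.
No integer candidate from the rational root theorem (±divisors of 50) is a root, so the roots are irrational. The cubic discriminant is Δ = 38612 > 0, so there are three distinct real roots. p(-4) = -6 and p(-3) = 41 have opposite signs, so a root lies in (-4, -3); Newton's method refines it to λ ≈ -3.9007. p(2) = 6 and p(3) = -13 have opposite signs, so a root lies in (2, 3); Newton's method refines it to λ ≈ 2.2809. p(5) = -15 and p(6) = 14 have opposite signs, so a root lies in (5, 6); Newton's method refines it to λ ≈ 5.6198. Check (Vieta): the three roots sum to 4, matching tr M = 4.
Thus the eigenvalues (to 4 decimals) are -3.9007 (modulus 3.9007); 2.2809 (modulus 2.2809); 5.6198 (modulus 5.6198). The spectral radius is the largest modulus: r(A) ≈ 5.6198. (Cross-check: r(A) ≤ ||A||_2 ≈ 10.8854; equality holds whenever A is normal, though it can also hold for some non-normal A.)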